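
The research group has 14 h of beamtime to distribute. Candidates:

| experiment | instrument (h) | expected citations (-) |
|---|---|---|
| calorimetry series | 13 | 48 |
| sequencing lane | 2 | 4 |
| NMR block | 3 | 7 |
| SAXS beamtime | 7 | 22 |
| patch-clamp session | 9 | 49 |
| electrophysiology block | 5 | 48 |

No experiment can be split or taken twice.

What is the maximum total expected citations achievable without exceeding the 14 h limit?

Density check — electrophysiology block 9.60, patch-clamp session 5.44, calorimetry series 3.69, SAXS beamtime 3.14 are the best per h.
Taking patch-clamp session + electrophysiology block: 14 h used, 97 in expected citations.

97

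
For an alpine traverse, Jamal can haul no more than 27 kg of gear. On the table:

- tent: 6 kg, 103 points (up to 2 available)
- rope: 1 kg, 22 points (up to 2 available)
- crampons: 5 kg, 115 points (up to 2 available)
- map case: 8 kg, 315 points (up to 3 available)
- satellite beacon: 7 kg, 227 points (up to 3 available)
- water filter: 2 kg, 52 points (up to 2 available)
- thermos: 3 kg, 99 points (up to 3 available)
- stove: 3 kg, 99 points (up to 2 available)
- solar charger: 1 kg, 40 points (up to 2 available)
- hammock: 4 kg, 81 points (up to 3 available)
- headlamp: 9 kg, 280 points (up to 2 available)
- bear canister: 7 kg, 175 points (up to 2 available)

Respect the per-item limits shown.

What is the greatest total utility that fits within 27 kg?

1047

Best packing: rope + 3×map case + 2×solar charger — 27 kg, 1047 total.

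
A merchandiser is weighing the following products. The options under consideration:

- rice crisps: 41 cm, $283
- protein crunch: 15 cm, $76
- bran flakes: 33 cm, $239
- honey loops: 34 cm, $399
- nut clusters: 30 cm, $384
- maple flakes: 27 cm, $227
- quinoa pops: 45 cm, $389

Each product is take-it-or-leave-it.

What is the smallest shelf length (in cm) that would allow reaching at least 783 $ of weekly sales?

Look for the lowest-shelf combination reaching 783.
honey loops + nut clusters: 783 weekly sales at 64 cm.
Below 64 cm the best achievable stays under 783.

64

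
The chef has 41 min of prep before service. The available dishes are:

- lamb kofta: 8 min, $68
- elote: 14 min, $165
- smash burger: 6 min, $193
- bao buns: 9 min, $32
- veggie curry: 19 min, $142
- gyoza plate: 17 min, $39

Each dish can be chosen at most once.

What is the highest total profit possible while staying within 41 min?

Greedy by ratio would take lamb kofta + elote + smash burger + bao buns: 37 min used, total 458.
The 17 min tied up in lamb kofta and bao buns is better spent on veggie curry — total rises to 500 (39 min).
The closest alternative, lamb kofta + elote + smash burger + bao buns, reaches only 458.

500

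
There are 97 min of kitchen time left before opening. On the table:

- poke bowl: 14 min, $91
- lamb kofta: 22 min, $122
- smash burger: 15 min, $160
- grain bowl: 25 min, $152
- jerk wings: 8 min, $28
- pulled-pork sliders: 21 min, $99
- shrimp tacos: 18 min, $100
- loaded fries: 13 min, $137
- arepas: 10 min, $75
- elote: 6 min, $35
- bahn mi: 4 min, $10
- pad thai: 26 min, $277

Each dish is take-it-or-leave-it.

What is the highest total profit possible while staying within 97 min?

Greedy by ratio would take poke bowl + smash burger + jerk wings + loaded fries + arepas + elote + bahn mi + pad thai: 96 min used, total 813.
Dropping jerk wings and elote and bahn mi frees 18 min; slotting in shrimp tacos (18 min) lifts the total to 840 at 96 min.
Next best is smash burger + grain bowl + loaded fries + arepas + elote + pad thai at 836 (95 min) — short by 4.

840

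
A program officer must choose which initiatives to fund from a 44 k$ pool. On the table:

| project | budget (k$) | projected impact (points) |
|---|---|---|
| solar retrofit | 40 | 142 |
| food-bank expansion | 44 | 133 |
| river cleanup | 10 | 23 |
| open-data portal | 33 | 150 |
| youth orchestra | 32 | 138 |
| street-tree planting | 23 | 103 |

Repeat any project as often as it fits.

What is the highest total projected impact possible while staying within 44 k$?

173

River cleanup + open-data portal uses 43 of the 44 k$ and totals 173.
The spare 1 k$ is too small for any remaining project, and no exchange beats 173.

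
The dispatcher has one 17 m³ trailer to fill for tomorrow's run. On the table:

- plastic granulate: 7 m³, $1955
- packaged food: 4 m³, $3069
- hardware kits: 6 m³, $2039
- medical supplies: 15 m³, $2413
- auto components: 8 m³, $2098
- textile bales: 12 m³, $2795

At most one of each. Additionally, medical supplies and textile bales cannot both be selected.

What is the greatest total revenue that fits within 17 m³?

7063

Ranking by ratio (revenue/m³): packaged food 767.25, hardware kits 339.83, plastic granulate 279.29, auto components 262.25.
Plastic granulate + packaged food + hardware kits uses 17 of the 17 m³ and totals 7063.
The closest alternative, packaged food + textile bales, reaches only 5864.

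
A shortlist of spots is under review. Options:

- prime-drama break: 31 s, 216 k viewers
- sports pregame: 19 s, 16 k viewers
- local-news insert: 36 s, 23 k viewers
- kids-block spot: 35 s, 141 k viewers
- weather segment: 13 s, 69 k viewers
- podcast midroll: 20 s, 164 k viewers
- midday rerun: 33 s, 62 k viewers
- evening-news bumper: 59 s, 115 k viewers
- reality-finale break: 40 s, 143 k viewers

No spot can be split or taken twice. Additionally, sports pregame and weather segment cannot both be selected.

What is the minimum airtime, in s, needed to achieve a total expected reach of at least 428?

Look for the lowest-airtime combination reaching 428.
prime-drama break + weather segment + podcast midroll: 449 expected reach at 64 s.
No combination under 64 s hits 428.

64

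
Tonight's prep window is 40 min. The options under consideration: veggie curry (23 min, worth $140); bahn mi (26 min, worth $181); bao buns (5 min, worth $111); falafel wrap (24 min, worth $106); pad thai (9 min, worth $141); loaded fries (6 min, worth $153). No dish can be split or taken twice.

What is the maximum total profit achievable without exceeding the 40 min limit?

445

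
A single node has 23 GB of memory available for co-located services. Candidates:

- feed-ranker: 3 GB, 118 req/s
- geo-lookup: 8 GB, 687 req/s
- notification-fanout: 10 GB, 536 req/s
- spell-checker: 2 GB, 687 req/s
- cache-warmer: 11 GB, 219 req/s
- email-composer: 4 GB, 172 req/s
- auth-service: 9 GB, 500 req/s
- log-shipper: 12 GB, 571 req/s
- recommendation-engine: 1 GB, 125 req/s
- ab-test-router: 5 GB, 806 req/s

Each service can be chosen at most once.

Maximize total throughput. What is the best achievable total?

By throughput per GB: spell-checker 343.50, ab-test-router 161.20, recommendation-engine 125.00 lead.
Best packing: feed-ranker + geo-lookup + spell-checker + email-composer + recommendation-engine + ab-test-router — 23 GB, 2595 total.
That's the maximum — no swap from here does better than 2595.

2595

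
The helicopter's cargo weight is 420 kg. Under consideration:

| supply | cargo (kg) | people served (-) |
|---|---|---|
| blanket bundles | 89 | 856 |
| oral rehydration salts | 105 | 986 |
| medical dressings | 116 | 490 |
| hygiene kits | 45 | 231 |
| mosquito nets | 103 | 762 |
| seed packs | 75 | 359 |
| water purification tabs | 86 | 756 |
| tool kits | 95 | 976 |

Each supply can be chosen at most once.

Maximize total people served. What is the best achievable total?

3805

The ratio ordering already packs tightly: blanket bundles + oral rehydration salts + hygiene kits + water purification tabs + tool kits, 420 kg, 3805.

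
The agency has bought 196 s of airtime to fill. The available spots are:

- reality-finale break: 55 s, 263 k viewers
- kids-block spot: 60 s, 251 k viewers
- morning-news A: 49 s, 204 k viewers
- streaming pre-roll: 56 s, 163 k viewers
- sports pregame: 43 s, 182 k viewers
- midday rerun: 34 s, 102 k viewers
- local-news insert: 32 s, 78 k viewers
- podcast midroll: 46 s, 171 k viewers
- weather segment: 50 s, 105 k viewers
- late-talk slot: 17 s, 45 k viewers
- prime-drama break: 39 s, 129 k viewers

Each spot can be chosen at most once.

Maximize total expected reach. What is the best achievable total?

Taking the top-ratio spots first gives reality-finale break + kids-block spot + sports pregame + midday rerun for 798 (192 s).
The 94 s tied up in kids-block spot and midday rerun is better spent on morning-news A + podcast midroll — total rises to 820 (193 s).
Runner-up reality-finale break + kids-block spot + sports pregame + midday rerun tops out at 798.

820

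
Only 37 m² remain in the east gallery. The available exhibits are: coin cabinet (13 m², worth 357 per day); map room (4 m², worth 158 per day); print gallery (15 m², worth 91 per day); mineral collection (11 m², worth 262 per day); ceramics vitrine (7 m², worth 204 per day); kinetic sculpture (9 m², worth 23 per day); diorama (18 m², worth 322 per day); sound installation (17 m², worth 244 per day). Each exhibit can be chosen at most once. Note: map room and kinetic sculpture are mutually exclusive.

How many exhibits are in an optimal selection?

Optimal total is 981.
For example coin cabinet + map room + mineral collection + ceramics vitrine achieves it, using 35 m².
Every optimal selection uses 4 exhibits.

4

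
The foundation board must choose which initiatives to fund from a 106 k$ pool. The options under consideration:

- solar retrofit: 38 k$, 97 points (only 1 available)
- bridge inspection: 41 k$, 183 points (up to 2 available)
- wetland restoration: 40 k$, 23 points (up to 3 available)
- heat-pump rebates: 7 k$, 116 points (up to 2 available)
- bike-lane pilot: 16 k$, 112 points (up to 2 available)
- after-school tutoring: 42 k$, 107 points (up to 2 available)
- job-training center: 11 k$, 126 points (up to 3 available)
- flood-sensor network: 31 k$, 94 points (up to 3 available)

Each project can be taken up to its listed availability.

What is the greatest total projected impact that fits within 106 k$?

A density-first pass picks 2×heat-pump rebates + 2×bike-lane pilot + 3×job-training center — 834 at 79 k$.
The 16 k$ tied up in bike-lane pilot is better spent on bridge inspection — total rises to 905 (104 k$).
Nothing else within 106 k$ beats 905.

905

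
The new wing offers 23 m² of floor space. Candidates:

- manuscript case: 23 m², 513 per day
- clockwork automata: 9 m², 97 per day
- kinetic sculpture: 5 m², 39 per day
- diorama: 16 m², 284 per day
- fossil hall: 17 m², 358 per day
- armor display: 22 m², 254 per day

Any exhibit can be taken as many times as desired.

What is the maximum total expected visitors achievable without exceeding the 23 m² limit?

513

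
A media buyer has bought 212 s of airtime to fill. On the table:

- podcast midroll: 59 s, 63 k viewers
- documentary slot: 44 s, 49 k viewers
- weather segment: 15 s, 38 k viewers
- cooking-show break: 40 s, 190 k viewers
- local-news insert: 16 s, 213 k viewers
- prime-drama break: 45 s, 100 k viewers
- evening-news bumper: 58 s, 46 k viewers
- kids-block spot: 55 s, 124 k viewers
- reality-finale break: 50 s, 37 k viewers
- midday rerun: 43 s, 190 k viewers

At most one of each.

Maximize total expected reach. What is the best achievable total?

Ranking by ratio (expected reach/s): local-news insert 13.31, cooking-show break 4.75, midday rerun 4.42.
The ratio heuristic lands on weather segment + cooking-show break + local-news insert + kids-block spot + midday rerun (755) but leaves 43 s idle.
Replace weather segment with prime-drama break: the trade gains 62 net, giving 817 at 199 s.
Next best is documentary slot + weather segment + cooking-show break + local-news insert + prime-drama break + midday rerun at 780 (203 s) — short by 37.

817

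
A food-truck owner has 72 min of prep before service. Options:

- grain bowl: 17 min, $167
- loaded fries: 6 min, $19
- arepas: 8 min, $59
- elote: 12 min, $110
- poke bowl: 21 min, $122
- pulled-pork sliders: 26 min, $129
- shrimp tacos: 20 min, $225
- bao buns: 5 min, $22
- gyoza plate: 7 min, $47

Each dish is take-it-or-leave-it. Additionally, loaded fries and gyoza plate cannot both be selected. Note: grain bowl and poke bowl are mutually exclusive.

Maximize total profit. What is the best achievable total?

630

Ranking by ratio (profit/min): shrimp tacos 11.25, grain bowl 9.82, elote 9.17.
Best packing: grain bowl + arepas + elote + shrimp tacos + bao buns + gyoza plate — 69 min, 630 total.
Every other selection either busts 72 min or breaks a pairing rule or fails to beat 630.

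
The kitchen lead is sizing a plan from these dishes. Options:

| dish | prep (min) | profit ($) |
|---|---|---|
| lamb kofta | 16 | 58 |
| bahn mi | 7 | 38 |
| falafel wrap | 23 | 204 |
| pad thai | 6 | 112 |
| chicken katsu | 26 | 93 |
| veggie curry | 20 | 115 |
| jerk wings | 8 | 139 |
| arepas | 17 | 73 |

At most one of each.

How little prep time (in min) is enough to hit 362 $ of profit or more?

Need the lightest bundle worth ≥ 362.
pad thai + veggie curry + jerk wings reaches 366 using 34 min.
No combination under 34 min hits 362.

34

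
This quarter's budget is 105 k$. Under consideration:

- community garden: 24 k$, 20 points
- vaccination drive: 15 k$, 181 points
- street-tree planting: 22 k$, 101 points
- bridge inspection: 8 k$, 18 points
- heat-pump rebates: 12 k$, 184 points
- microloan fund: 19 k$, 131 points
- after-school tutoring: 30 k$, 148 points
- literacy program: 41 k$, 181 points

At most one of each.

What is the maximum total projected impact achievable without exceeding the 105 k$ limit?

745

Best packing: vaccination drive + street-tree planting + heat-pump rebates + microloan fund + after-school tutoring — 98 k$, 745 total.
An exhaustive check of the 256 subsets confirms 745.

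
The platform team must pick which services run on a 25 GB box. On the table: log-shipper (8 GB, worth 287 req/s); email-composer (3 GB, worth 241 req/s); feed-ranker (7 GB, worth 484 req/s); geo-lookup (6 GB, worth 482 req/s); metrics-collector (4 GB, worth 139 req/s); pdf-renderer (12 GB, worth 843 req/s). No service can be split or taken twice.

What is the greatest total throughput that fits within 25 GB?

1809

Density check — email-composer 80.33, geo-lookup 80.33, pdf-renderer 70.25, feed-ranker 69.14 are the best per GB.
Taking the top-ratio services first gives email-composer + geo-lookup + metrics-collector + pdf-renderer for 1705 (25 GB).
Dropping email-composer and metrics-collector frees 7 GB; slotting in feed-ranker (7 GB) lifts the total to 1809 at 25 GB.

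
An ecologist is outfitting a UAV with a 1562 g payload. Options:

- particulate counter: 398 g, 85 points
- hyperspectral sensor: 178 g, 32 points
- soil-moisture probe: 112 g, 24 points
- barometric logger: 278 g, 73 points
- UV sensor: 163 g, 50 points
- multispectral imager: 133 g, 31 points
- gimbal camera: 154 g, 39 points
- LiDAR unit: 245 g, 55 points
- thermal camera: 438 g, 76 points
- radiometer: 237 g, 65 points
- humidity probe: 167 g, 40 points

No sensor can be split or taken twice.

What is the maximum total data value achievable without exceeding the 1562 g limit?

385

Greedy by ratio would take soil-moisture probe + barometric logger + UV sensor + multispectral imager + gimbal camera + LiDAR unit + radiometer + humidity probe: 1489 g used, total 377.
Replace soil-moisture probe with hyperspectral sensor: the trade gains 8 net, giving 385 at 1555 g.
The closest alternative, particulate counter + barometric logger + UV sensor + multispectral imager + gimbal camera + radiometer + humidity probe, reaches only 383.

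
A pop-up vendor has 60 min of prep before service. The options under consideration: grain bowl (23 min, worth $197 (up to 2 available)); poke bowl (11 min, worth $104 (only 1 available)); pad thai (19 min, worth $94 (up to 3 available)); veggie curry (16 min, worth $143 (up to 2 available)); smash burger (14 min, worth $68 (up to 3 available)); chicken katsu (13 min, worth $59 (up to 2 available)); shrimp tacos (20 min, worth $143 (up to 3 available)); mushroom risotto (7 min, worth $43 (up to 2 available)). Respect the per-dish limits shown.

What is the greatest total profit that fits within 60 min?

Ranking by ratio (profit/min): poke bowl 9.45, veggie curry 8.94, grain bowl 8.57, shrimp tacos 7.15.
A density-first pass picks poke bowl + 2×veggie curry + 2×mushroom risotto — 476 at 57 min.
Replace 2×veggie curry and 2×mushroom risotto with 2×grain bowl: the trade gains 22 net, giving 498 at 57 min.
That's the maximum — no swap from here does better than 498.

498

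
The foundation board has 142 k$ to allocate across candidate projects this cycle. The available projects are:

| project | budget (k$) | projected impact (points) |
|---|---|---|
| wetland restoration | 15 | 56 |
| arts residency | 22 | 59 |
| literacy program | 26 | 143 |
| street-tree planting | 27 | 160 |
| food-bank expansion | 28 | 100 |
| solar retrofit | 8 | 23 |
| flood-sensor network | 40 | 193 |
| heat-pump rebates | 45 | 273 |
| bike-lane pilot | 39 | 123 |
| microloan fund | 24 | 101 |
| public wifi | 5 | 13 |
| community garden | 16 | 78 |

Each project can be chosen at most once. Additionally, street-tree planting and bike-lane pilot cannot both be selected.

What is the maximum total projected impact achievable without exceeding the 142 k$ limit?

769

Greedy by ratio would take literacy program + street-tree planting + heat-pump rebates + microloan fund + community garden: 138 k$ used, total 755.
Replace microloan fund and community garden with flood-sensor network: the trade gains 14 net, giving 769 at 138 k$.
No other feasible combination exceeds 769.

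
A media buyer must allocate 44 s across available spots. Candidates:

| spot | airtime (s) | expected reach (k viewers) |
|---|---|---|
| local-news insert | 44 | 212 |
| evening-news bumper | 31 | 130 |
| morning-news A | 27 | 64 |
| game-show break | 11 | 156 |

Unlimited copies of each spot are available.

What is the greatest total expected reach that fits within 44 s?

Ranking by ratio (expected reach/s): game-show break 14.18, local-news insert 4.82, evening-news bumper 4.19, morning-news A 2.37.
Best packing: 4×game-show break — 44 s, 624 total.

624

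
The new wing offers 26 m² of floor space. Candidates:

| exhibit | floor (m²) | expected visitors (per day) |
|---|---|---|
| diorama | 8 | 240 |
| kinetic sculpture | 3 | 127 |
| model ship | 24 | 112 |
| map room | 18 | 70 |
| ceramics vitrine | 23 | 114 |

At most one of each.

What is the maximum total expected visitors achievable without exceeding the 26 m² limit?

By expected visitors per m²: kinetic sculpture 42.33, diorama 30.00, ceramics vitrine 4.96, model ship 4.67 lead.
Best packing: diorama + kinetic sculpture — 11 m², 367 total.

367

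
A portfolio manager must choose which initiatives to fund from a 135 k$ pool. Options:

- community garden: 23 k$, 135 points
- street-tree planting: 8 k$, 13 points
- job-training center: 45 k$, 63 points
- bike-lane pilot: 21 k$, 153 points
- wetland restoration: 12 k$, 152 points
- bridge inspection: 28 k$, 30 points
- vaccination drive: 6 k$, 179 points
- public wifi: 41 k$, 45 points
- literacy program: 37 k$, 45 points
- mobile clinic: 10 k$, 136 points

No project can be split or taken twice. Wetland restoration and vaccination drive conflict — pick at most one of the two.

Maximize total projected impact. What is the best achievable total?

696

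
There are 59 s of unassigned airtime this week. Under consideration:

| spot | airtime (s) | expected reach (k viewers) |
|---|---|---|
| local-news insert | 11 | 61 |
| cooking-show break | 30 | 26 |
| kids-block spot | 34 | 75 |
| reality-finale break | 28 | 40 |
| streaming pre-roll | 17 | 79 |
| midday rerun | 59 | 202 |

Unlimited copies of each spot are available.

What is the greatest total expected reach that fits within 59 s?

305

5×local-news insert uses 55 of the 59 s and totals 305.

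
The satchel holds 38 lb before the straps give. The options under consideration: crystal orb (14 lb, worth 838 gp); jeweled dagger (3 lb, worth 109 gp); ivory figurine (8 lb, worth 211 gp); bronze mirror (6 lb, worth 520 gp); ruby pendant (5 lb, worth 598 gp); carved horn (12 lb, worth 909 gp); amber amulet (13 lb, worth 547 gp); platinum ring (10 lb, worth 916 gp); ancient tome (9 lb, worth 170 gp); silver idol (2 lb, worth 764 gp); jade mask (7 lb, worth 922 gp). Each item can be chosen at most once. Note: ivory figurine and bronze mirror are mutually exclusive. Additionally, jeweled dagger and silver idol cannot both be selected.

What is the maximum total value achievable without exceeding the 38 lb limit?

4109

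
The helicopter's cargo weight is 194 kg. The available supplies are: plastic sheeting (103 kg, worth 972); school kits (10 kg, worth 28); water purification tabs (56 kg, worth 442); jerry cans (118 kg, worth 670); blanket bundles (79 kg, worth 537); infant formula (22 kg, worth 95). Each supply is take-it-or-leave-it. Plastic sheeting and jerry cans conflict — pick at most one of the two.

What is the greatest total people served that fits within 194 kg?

1537

Best packing: plastic sheeting + school kits + blanket bundles — 192 kg, 1537 total.
An exhaustive check of the 64 subsets confirms 1537.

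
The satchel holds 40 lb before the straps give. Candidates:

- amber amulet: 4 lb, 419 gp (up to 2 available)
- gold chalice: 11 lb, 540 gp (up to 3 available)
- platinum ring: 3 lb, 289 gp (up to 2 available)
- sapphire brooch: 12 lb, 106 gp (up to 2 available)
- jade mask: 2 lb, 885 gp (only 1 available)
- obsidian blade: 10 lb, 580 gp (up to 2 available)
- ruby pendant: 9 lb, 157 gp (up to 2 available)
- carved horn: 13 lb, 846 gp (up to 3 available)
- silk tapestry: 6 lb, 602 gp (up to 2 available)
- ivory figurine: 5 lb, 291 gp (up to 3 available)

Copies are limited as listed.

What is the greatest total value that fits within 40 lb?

4089

Ranking by ratio (value/lb): jade mask 442.50, amber amulet 104.75, silk tapestry 100.33, platinum ring 96.33.
A density-first pass picks 2×amber amulet + 2×platinum ring + jade mask + 2×silk tapestry + 2×ivory figurine — 4087 at 38 lb.
Dropping platinum ring frees 3 lb; slotting in ivory figurine (5 lb) lifts the total to 4089 at 40 lb.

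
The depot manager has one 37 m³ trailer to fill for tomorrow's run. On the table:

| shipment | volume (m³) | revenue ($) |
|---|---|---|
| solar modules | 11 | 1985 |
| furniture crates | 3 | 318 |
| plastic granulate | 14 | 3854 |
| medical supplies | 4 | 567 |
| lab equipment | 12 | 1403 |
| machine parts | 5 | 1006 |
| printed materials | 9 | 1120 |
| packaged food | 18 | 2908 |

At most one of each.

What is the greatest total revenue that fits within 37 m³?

Ranking by ratio (revenue/m³): plastic granulate 275.29, machine parts 201.20, solar modules 180.45, packaged food 161.56.
A density-first pass picks solar modules + furniture crates + plastic granulate + medical supplies + machine parts — 7730 at 37 m³.
Replace solar modules and furniture crates and medical supplies with packaged food: the trade gains 38 net, giving 7768 at 37 m³.

7768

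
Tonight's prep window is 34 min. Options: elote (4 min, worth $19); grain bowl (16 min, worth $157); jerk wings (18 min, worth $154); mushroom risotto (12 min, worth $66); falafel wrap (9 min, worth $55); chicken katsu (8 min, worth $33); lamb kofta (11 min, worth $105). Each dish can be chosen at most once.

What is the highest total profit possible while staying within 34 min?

311

Ranking by ratio (profit/min): grain bowl 9.81, lamb kofta 9.55, jerk wings 8.56, falafel wrap 6.11.
Filling by ratio: elote + grain bowl + lamb kofta for 281, with 3 min left unused.
Replace elote and lamb kofta with jerk wings: the trade gains 30 net, giving 311 at 34 min.
Every other selection either busts 34 min or fails to beat 311.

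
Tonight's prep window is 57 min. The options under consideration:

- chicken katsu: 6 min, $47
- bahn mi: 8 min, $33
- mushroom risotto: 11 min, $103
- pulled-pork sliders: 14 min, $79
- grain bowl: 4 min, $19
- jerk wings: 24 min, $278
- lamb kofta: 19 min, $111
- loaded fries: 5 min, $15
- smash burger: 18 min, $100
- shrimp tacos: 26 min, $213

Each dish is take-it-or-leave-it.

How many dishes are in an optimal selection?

3

Best achievable profit is 538.
One optimal bundle: chicken katsu + jerk wings + shrimp tacos (56 min).
Every optimal selection uses 3 dishes.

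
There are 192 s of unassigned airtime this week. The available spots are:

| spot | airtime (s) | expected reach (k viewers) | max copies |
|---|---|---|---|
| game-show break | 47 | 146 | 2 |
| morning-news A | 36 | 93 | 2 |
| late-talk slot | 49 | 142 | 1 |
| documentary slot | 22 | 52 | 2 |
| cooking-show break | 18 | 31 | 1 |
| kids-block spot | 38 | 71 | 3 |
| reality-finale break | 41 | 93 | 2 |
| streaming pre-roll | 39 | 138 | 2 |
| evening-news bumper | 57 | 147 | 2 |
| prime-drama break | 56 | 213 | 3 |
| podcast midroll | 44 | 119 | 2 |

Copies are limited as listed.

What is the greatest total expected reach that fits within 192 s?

Greedy by ratio would take documentary slot + 3×prime-drama break: 190 s used, total 691.
Dropping documentary slot and prime-drama break frees 78 s; slotting in 2×streaming pre-roll (78 s) lifts the total to 702 at 190 s.

702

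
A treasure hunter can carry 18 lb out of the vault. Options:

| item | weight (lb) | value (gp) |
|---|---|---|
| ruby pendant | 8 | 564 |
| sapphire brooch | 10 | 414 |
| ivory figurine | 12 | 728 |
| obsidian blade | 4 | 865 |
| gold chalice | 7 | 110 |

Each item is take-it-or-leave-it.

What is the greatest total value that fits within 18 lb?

1593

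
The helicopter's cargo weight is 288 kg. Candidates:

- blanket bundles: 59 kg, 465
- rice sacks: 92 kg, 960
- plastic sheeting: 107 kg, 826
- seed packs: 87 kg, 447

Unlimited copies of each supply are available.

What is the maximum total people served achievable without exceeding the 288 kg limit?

2880

Best packing: 3×rice sacks — 276 kg, 2880 total.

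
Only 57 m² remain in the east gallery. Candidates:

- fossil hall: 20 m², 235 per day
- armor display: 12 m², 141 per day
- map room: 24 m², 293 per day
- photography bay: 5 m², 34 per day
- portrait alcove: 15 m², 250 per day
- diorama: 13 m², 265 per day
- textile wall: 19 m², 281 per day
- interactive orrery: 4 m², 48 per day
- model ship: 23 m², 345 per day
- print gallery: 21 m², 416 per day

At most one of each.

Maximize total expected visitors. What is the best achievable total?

By expected visitors per m²: diorama 20.38, print gallery 19.81, portrait alcove 16.67, model ship 15.00 lead.
The ratio heuristic lands on portrait alcove + diorama + interactive orrery + print gallery (979) but leaves 4 m² idle.
Dropping portrait alcove and interactive orrery frees 19 m²; slotting in model ship (23 m²) lifts the total to 1026 at 57 m².
The closest alternative, diorama + textile wall + interactive orrery + print gallery, reaches only 1010.

1026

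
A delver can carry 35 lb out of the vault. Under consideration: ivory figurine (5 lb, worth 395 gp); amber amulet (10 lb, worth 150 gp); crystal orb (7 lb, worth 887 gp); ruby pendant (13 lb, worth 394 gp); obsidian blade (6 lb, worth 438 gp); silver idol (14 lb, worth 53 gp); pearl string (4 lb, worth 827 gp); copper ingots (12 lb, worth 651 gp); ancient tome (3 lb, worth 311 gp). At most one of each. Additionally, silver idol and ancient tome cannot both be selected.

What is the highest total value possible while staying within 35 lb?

By value per lb: pearl string 206.75, crystal orb 126.71, ancient tome 103.67, ivory figurine 79.00 lead.
A density-first pass picks ivory figurine + amber amulet + crystal orb + obsidian blade + pearl string + ancient tome — 3008 at 35 lb.
Dropping amber amulet and ancient tome frees 13 lb; slotting in copper ingots (12 lb) lifts the total to 3198 at 34 lb.
Runner-up crystal orb + obsidian blade + pearl string + copper ingots + ancient tome tops out at 3114.

3198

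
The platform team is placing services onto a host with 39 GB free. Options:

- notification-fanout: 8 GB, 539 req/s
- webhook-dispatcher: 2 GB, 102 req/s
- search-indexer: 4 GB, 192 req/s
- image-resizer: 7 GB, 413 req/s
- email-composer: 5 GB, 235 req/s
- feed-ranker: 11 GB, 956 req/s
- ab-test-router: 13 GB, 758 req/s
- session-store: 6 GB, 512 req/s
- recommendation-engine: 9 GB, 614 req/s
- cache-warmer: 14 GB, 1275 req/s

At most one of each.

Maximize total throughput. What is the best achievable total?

3282

By throughput per GB: cache-warmer 91.07, feed-ranker 86.91, session-store 85.33 lead.
The ratio ordering already packs tightly: notification-fanout + feed-ranker + session-store + cache-warmer, 39 GB, 3282.
Every other selection either busts 39 GB or fails to beat 3282.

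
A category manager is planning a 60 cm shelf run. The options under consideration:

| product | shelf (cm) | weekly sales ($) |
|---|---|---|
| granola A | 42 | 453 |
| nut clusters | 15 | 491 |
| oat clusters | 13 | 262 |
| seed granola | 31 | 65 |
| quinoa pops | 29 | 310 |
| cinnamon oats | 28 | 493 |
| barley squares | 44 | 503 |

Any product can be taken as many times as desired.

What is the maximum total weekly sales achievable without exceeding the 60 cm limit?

1964

Density check — nut clusters 32.73, oat clusters 20.15, cinnamon oats 17.61, barley squares 11.43 are the best per cm.
Best packing: 4×nut clusters — 60 cm, 1964 total.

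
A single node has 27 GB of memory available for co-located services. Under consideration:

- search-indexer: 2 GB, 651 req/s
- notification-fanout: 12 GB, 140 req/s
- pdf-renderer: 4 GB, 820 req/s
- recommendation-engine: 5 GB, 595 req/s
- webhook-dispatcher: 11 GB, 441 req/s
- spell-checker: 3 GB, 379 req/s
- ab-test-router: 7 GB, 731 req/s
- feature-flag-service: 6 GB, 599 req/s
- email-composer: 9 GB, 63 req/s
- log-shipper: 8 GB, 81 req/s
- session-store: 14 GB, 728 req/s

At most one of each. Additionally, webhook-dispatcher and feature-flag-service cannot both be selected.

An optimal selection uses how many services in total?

Optimal total is 3775.
One optimal bundle: search-indexer + pdf-renderer + recommendation-engine + spell-checker + ab-test-router + feature-flag-service (27 GB).
Every optimal selection uses 6 services.

6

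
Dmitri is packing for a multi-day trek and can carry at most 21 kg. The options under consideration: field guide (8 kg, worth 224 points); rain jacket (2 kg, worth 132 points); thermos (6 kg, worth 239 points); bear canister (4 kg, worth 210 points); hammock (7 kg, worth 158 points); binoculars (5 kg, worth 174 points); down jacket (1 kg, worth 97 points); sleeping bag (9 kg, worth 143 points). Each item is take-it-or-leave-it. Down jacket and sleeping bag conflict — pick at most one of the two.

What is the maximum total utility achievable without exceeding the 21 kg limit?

902

Ranking by ratio (utility/kg): down jacket 97.00, rain jacket 66.00, bear canister 52.50, thermos 39.83.
A density-first pass picks rain jacket + thermos + bear canister + binoculars + down jacket — 852 at 18 kg.
Replace binoculars with field guide: the trade gains 50 net, giving 902 at 21 kg.
Runner-up rain jacket + thermos + bear canister + binoculars + down jacket tops out at 852.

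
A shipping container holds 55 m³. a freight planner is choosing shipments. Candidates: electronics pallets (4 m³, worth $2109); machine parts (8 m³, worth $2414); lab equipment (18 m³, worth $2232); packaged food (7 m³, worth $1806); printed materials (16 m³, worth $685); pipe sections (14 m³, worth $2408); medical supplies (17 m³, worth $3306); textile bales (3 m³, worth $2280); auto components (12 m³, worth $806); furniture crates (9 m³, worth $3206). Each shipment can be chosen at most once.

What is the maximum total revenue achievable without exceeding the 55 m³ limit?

15723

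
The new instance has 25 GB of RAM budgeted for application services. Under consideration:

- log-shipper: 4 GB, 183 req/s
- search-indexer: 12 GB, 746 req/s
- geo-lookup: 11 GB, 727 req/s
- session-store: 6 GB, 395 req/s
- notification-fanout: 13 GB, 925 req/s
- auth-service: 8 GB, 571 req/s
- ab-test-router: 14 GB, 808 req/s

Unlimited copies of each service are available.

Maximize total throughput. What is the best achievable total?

1715

Density check — auth-service 71.38, notification-fanout 71.15, geo-lookup 66.09 are the best per GB.
Filling by ratio: 3×auth-service for 1713, with 1 GB left unused.
The 24 GB tied up in 3×auth-service is better spent on 2×session-store + notification-fanout — total rises to 1715 (25 GB).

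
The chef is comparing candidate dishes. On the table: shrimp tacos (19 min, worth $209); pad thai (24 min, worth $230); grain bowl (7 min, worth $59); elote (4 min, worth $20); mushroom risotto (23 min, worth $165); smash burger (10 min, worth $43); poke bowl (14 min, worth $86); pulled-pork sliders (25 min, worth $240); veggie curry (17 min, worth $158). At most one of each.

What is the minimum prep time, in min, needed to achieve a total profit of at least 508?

Look for the lowest-prep combination reaching 508.
shrimp tacos + grain bowl + pulled-pork sliders: 508 profit at 51 min.
Any bundle with less than 51 min falls short of 508.

51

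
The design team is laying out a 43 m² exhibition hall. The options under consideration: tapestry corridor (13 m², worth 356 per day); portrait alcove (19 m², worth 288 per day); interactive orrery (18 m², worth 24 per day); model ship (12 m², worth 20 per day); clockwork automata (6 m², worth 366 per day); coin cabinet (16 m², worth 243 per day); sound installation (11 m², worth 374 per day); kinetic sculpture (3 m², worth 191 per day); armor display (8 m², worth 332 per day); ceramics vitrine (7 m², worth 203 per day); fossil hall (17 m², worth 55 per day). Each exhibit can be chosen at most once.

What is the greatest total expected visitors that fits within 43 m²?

1619

Density check — kinetic sculpture 63.67, clockwork automata 61.00, armor display 41.50 are the best per m².
A density-first pass picks clockwork automata + sound installation + kinetic sculpture + armor display + ceramics vitrine — 1466 at 35 m².
Dropping ceramics vitrine frees 7 m²; slotting in tapestry corridor (13 m²) lifts the total to 1619 at 41 m².
The spare 2 m² is too small for any remaining exhibit, and no exchange beats 1619.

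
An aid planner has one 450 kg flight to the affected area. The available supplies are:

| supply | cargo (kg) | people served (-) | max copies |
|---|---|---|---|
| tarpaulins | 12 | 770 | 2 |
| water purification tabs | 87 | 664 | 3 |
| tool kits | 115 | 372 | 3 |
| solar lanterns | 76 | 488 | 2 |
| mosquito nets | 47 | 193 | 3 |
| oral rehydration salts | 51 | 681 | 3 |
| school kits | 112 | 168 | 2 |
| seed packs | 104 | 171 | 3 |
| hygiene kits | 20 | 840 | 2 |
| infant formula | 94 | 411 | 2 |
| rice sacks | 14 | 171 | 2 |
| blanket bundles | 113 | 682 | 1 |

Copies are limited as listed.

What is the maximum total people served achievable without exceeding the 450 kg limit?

6951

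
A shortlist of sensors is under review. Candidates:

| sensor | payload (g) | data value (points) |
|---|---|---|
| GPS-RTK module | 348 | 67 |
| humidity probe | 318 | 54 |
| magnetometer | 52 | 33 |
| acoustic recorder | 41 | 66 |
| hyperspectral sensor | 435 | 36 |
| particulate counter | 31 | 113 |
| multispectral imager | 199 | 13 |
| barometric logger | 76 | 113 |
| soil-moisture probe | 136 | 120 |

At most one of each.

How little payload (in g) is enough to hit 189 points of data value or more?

Need the lightest bundle worth ≥ 189.
Taking particulate counter + barometric logger gives 226 (≥ 189) for 107 g.
Any bundle with less than 107 g falls short of 189.

107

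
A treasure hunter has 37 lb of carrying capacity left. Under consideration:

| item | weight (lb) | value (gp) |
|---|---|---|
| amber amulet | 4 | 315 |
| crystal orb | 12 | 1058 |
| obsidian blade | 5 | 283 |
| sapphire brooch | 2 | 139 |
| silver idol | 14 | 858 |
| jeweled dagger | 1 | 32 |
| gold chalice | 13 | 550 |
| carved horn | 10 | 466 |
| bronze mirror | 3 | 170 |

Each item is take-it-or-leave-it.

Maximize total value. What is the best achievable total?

By value per lb: crystal orb 88.17, amber amulet 78.75, sapphire brooch 69.50 lead.
Greedy by ratio would take amber amulet + crystal orb + sapphire brooch + silver idol + jeweled dagger + bronze mirror: 36 lb used, total 2572.
The 4 lb tied up in jeweled dagger and bronze mirror is better spent on obsidian blade — total rises to 2653 (37 lb).

2653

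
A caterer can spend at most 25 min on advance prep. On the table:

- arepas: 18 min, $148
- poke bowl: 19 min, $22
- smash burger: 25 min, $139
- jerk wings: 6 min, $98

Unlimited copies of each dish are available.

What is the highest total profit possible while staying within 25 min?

Density check — jerk wings 16.33, arepas 8.22, smash burger 5.56, poke bowl 1.16 are the best per min.
Taking 4×jerk wings: 24 min used, 392 in profit.
Nothing else within 25 min beats 392.

392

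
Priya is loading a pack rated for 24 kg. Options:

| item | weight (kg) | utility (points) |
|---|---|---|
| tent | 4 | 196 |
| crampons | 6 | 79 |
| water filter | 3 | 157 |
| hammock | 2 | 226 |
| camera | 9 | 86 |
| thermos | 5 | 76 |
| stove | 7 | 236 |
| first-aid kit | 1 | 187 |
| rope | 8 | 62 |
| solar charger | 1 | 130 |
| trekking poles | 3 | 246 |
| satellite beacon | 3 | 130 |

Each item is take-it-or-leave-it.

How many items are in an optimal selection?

The maximum utility within 24 kg is 1508.
One optimal bundle: tent + water filter + hammock + stove + first-aid kit + solar charger + trekking poles + satellite beacon (24 kg).
Every optimal selection uses 8 items.

8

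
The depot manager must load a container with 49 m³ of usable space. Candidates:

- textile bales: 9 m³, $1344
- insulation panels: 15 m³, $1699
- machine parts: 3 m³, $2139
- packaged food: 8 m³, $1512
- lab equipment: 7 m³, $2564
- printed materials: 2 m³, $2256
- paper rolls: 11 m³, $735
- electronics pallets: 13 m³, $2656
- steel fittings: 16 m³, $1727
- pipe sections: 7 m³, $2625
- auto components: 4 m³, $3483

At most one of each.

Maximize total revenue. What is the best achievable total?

Best packing: machine parts + packaged food + lab equipment + printed materials + electronics pallets + pipe sections + auto components — 44 m³, 17235 total.
The closest alternative, textile bales + machine parts + lab equipment + printed materials + electronics pallets + pipe sections + auto components, reaches only 17067.

17235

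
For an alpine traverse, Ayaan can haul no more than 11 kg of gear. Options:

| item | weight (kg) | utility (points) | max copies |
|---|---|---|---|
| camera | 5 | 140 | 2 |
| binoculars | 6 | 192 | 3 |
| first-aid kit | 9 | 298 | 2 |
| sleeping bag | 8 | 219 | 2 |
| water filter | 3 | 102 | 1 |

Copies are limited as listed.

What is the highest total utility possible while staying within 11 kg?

332

A density-first pass picks binoculars + water filter — 294 at 9 kg.
The 3 kg tied up in water filter is better spent on camera — total rises to 332 (11 kg).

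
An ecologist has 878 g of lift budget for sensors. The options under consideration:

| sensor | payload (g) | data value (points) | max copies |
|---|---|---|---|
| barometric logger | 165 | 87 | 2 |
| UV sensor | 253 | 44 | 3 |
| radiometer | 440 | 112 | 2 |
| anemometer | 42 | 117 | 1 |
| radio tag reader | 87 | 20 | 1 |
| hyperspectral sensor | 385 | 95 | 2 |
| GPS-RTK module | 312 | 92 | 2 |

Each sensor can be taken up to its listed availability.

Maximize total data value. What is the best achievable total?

406

Taking the top-ratio sensors first gives 2×barometric logger + anemometer + radio tag reader + GPS-RTK module for 403 (771 g).
The 312 g tied up in GPS-RTK module is better spent on hyperspectral sensor — total rises to 406 (844 g).
That's the maximum — no swap from here does better than 406.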